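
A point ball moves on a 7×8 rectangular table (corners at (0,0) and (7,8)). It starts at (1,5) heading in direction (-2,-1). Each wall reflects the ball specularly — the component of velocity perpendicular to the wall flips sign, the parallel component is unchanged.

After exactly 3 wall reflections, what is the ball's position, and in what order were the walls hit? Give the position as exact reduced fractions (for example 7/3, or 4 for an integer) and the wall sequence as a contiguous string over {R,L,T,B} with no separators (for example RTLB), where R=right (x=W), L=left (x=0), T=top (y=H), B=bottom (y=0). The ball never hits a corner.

Final position: (5,0)
Wall sequence: LRB

1. t=1/2 → L at (0,9/2); v=(2,-1)
2. t=7/2 → R at (7,1); v=(-2,-1)
3. t=1 → B at (5,0); v=(-2,1)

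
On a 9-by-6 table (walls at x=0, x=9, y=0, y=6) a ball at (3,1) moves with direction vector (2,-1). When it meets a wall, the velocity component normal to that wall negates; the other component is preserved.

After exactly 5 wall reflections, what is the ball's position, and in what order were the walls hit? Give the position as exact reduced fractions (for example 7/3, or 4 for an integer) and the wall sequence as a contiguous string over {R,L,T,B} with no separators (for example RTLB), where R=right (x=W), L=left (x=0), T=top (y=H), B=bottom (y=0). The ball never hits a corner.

Final position: (9,1)
Wall sequence: BRTLR

1. t=1 → B at (5,0); v=(2,1)
2. t=2 → R at (9,2); v=(-2,1)
3. t=4 → T at (1,6); v=(-2,-1)
4. t=1/2 → L at (0,11/2); v=(2,-1)
5. t=9/2 → R at (9,1); v=(-2,-1)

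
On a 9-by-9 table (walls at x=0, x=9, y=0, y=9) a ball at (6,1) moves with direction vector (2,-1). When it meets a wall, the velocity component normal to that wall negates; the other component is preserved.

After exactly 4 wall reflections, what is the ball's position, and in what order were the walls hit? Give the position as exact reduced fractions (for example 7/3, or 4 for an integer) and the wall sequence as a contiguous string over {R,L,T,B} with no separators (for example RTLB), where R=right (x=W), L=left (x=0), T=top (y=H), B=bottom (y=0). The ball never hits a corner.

Final position: (8,9)
Wall sequence: BRLT

1. t=1 → B at (8,0); v=(2,1)
2. t=1/2 → R at (9,1/2); v=(-2,1)
3. t=9/2 → L at (0,5); v=(2,1)
4. t=4 → T at (8,9); v=(2,-1)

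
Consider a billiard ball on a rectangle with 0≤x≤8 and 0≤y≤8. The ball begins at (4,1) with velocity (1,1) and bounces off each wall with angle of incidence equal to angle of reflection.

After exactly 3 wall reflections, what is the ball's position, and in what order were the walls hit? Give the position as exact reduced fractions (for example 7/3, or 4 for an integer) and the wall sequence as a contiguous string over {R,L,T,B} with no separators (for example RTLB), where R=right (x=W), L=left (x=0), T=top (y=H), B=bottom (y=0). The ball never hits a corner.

Final position: (0,3)
Wall sequence: RTL

1. t=4 → R at (8,5); v=(-1,1)
2. t=3 → T at (5,8); v=(-1,-1)
3. t=5 → L at (0,3); v=(1,-1)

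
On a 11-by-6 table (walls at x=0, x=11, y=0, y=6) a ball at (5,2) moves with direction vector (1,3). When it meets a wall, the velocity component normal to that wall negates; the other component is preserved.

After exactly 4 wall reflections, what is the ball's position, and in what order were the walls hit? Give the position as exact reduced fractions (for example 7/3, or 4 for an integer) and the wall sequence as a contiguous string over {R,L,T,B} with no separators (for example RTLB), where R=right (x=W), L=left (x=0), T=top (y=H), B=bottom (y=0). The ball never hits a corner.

1. t=4/3 → T at (19/3,6); v=(1,-3)
2. t=2 → B at (25/3,0); v=(1,3)
3. t=2 → T at (31/3,6); v=(1,-3)
4. t=2/3 → R at (11,4); v=(-1,-3)

Final position: (11,4)
Wall sequence: TBTR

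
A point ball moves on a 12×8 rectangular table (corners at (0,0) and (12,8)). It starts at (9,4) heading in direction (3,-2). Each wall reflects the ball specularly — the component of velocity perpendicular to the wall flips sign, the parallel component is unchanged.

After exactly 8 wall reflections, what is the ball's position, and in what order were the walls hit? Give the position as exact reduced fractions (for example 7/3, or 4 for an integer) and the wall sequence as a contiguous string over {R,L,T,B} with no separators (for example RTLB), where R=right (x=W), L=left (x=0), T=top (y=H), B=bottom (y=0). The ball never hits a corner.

Final position: (3,8)
Wall sequence: RBLTRBLT

1. t=1 → R at (12,2); v=(-3,-2)
2. t=1 → B at (9,0); v=(-3,2)
3. t=3 → L at (0,6); v=(3,2)
4. t=1 → T at (3,8); v=(3,-2)
5. t=3 → R at (12,2); v=(-3,-2)
6. t=1 → B at (9,0); v=(-3,2)
7. t=3 → L at (0,6); v=(3,2)
8. t=1 → T at (3,8); v=(3,-2)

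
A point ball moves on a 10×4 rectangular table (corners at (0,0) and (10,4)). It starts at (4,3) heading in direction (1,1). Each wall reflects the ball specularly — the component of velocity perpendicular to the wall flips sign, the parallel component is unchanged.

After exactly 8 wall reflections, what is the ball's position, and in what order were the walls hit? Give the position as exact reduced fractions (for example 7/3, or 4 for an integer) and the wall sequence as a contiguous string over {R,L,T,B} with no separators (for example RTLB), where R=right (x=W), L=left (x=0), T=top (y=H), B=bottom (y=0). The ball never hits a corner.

Final position: (5,0)
Wall sequence: TBRTBLTB

1. t=1 → T at (5,4); v=(1,-1)
2. t=4 → B at (9,0); v=(1,1)
3. t=1 → R at (10,1); v=(-1,1)
4. t=3 → T at (7,4); v=(-1,-1)
5. t=4 → B at (3,0); v=(-1,1)
6. t=3 → L at (0,3); v=(1,1)
7. t=1 → T at (1,4); v=(1,-1)
8. t=4 → B at (5,0); v=(1,1)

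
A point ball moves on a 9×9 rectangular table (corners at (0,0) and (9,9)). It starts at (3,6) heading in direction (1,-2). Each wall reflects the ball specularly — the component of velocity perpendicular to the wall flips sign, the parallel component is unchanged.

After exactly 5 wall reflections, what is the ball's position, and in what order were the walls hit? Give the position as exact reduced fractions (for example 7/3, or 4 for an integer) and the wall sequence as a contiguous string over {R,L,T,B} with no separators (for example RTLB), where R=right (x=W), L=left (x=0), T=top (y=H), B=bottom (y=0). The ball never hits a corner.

1. t=3 → B at (6,0); v=(1,2)
2. t=3 → R at (9,6); v=(-1,2)
3. t=3/2 → T at (15/2,9); v=(-1,-2)
4. t=9/2 → B at (3,0); v=(-1,2)
5. t=3 → L at (0,6); v=(1,2)

Final position: (0,6)
Wall sequence: BRTBL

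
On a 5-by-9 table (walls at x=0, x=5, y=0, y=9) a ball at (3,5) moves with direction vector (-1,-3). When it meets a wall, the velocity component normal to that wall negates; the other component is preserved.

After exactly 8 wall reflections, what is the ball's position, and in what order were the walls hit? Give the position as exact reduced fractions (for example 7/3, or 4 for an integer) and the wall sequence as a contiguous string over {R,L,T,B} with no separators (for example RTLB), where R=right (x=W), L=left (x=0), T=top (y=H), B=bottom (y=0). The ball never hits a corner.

1. t=5/3 → B at (4/3,0); v=(-1,3)
2. t=4/3 → L at (0,4); v=(1,3)
3. t=5/3 → T at (5/3,9); v=(1,-3)
4. t=3 → B at (14/3,0); v=(1,3)
5. t=1/3 → R at (5,1); v=(-1,3)
6. t=8/3 → T at (7/3,9); v=(-1,-3)
7. t=7/3 → L at (0,2); v=(1,-3)
8. t=2/3 → B at (2/3,0); v=(1,3)

Final position: (2/3,0)
Wall sequence: BLTBRTLB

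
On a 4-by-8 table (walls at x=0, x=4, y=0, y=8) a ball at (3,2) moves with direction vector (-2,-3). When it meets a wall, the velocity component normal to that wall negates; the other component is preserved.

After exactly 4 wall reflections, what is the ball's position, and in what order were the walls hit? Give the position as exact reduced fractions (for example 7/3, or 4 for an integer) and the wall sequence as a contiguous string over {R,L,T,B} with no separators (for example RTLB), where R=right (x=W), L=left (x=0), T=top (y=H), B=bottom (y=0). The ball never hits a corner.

1. t=2/3 → B at (5/3,0); v=(-2,3)
2. t=5/6 → L at (0,5/2); v=(2,3)
3. t=11/6 → T at (11/3,8); v=(2,-3)
4. t=1/6 → R at (4,15/2); v=(-2,-3)

Final position: (4,15/2)
Wall sequence: BLTR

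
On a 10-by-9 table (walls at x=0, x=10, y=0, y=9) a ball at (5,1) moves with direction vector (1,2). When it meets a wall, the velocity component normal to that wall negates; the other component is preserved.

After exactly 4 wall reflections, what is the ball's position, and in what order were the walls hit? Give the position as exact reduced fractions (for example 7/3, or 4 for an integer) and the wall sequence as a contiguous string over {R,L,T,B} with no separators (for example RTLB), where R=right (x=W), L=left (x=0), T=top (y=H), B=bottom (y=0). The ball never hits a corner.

Final position: (2,9)
Wall sequence: TRBT

1. t=4 → T at (9,9); v=(1,-2)
2. t=1 → R at (10,7); v=(-1,-2)
3. t=7/2 → B at (13/2,0); v=(-1,2)
4. t=9/2 → T at (2,9); v=(-1,-2)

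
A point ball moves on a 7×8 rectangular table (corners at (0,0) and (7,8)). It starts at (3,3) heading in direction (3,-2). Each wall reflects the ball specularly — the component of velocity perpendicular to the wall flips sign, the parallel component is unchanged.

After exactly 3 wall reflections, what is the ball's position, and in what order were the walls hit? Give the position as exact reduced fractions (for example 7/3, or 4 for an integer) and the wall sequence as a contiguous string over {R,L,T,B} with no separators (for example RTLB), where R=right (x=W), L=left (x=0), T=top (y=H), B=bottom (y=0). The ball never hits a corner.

1. t=4/3 → R at (7,1/3); v=(-3,-2)
2. t=1/6 → B at (13/2,0); v=(-3,2)
3. t=13/6 → L at (0,13/3); v=(3,2)

Final position: (0,13/3)
Wall sequence: RBL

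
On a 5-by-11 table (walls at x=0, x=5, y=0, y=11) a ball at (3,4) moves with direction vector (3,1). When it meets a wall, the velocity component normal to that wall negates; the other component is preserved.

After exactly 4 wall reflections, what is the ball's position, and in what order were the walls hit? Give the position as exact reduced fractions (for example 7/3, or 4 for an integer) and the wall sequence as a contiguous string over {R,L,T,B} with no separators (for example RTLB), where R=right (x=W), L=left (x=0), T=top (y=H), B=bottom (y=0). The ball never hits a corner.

1. t=2/3 → R at (5,14/3); v=(-3,1)
2. t=5/3 → L at (0,19/3); v=(3,1)
3. t=5/3 → R at (5,8); v=(-3,1)
4. t=5/3 → L at (0,29/3); v=(3,1)

Final position: (0,29/3)
Wall sequence: RLRL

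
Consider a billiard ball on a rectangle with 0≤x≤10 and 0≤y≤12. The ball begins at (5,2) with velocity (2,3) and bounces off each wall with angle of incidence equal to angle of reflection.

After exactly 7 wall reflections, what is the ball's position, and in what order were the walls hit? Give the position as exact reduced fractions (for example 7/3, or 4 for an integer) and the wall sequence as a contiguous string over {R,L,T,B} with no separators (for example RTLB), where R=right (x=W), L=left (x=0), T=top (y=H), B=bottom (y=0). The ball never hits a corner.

Final position: (13/3,0)
Wall sequence: RTBLTRB

1. t=5/2 → R at (10,19/2); v=(-2,3)
2. t=5/6 → T at (25/3,12); v=(-2,-3)
3. t=4 → B at (1/3,0); v=(-2,3)
4. t=1/6 → L at (0,1/2); v=(2,3)
5. t=23/6 → T at (23/3,12); v=(2,-3)
6. t=7/6 → R at (10,17/2); v=(-2,-3)
7. t=17/6 → B at (13/3,0); v=(-2,3)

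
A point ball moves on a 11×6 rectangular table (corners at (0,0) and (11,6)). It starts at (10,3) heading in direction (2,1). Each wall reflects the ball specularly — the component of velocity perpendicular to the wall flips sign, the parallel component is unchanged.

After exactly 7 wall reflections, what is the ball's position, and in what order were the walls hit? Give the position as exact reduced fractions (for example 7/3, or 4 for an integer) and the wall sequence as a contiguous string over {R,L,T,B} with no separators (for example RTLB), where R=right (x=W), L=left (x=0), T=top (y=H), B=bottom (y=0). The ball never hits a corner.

Final position: (0,4)
Wall sequence: RTLBRTL

1. t=1/2 → R at (11,7/2); v=(-2,1)
2. t=5/2 → T at (6,6); v=(-2,-1)
3. t=3 → L at (0,3); v=(2,-1)
4. t=3 → B at (6,0); v=(2,1)
5. t=5/2 → R at (11,5/2); v=(-2,1)
6. t=7/2 → T at (4,6); v=(-2,-1)
7. t=2 → L at (0,4); v=(2,-1)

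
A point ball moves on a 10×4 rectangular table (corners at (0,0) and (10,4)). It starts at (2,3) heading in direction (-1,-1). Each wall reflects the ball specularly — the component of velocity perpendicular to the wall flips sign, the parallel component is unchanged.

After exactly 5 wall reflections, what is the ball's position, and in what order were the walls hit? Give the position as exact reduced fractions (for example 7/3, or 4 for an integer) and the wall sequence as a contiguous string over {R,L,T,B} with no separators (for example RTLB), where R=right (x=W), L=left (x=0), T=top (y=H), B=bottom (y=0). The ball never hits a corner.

1. t=2 → L at (0,1); v=(1,-1)
2. t=1 → B at (1,0); v=(1,1)
3. t=4 → T at (5,4); v=(1,-1)
4. t=4 → B at (9,0); v=(1,1)
5. t=1 → R at (10,1); v=(-1,1)

Final position: (10,1)
Wall sequence: LBTBR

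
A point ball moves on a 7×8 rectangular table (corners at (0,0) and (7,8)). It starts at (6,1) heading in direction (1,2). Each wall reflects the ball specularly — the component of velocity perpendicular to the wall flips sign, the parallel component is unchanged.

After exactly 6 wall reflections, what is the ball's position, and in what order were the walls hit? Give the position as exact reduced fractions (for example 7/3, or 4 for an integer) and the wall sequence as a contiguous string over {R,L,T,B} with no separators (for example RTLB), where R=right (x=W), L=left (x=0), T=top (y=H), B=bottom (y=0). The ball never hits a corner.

Final position: (7,1)
Wall sequence: RTBLTR

1. t=1 → R at (7,3); v=(-1,2)
2. t=5/2 → T at (9/2,8); v=(-1,-2)
3. t=4 → B at (1/2,0); v=(-1,2)
4. t=1/2 → L at (0,1); v=(1,2)
5. t=7/2 → T at (7/2,8); v=(1,-2)
6. t=7/2 → R at (7,1); v=(-1,-2)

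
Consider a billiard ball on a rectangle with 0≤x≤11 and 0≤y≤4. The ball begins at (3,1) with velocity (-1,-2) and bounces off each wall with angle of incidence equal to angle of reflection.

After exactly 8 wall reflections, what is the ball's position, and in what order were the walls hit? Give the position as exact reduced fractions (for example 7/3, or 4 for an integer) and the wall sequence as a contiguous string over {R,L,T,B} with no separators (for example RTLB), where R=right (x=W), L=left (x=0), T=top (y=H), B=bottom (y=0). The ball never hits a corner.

1. t=1/2 → B at (5/2,0); v=(-1,2)
2. t=2 → T at (1/2,4); v=(-1,-2)
3. t=1/2 → L at (0,3); v=(1,-2)
4. t=3/2 → B at (3/2,0); v=(1,2)
5. t=2 → T at (7/2,4); v=(1,-2)
6. t=2 → B at (11/2,0); v=(1,2)
7. t=2 → T at (15/2,4); v=(1,-2)
8. t=2 → B at (19/2,0); v=(1,2)

Final position: (19/2,0)
Wall sequence: BTLBTBTB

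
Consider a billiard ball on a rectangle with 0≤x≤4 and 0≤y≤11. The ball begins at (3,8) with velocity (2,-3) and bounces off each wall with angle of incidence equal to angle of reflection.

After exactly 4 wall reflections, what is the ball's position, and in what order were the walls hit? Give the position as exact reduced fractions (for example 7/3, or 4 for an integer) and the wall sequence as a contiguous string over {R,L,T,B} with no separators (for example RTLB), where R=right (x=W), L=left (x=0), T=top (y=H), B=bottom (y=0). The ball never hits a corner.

Final position: (4,11/2)
Wall sequence: RLBR

1. t=1/2 → R at (4,13/2); v=(-2,-3)
2. t=2 → L at (0,1/2); v=(2,-3)
3. t=1/6 → B at (1/3,0); v=(2,3)
4. t=11/6 → R at (4,11/2); v=(-2,3)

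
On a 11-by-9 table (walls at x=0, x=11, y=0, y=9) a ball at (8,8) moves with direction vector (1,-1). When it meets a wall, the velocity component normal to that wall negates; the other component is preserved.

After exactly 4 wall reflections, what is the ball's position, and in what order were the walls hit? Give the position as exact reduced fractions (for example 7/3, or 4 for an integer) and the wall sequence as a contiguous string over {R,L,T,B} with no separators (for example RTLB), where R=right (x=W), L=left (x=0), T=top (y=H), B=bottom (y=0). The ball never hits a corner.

1. t=3 → R at (11,5); v=(-1,-1)
2. t=5 → B at (6,0); v=(-1,1)
3. t=6 → L at (0,6); v=(1,1)
4. t=3 → T at (3,9); v=(1,-1)

Final position: (3,9)
Wall sequence: RBLT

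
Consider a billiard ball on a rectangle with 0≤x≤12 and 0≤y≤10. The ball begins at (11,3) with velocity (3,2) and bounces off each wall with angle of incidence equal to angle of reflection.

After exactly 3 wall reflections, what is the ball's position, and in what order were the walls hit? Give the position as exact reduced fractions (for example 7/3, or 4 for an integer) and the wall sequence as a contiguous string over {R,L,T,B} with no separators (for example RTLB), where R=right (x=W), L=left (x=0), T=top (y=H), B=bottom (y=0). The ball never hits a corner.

Final position: (0,25/3)
Wall sequence: RTL

1. t=1/3 → R at (12,11/3); v=(-3,2)
2. t=19/6 → T at (5/2,10); v=(-3,-2)
3. t=5/6 → L at (0,25/3); v=(3,-2)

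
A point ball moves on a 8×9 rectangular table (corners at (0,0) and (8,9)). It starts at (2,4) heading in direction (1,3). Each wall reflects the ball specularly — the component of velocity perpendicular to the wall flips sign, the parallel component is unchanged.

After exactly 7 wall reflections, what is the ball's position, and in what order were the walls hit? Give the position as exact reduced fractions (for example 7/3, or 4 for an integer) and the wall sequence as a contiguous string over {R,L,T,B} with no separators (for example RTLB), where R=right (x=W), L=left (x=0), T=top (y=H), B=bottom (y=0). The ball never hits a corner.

1. t=5/3 → T at (11/3,9); v=(1,-3)
2. t=3 → B at (20/3,0); v=(1,3)
3. t=4/3 → R at (8,4); v=(-1,3)
4. t=5/3 → T at (19/3,9); v=(-1,-3)
5. t=3 → B at (10/3,0); v=(-1,3)
6. t=3 → T at (1/3,9); v=(-1,-3)
7. t=1/3 → L at (0,8); v=(1,-3)

Final position: (0,8)
Wall sequence: TBRTBTL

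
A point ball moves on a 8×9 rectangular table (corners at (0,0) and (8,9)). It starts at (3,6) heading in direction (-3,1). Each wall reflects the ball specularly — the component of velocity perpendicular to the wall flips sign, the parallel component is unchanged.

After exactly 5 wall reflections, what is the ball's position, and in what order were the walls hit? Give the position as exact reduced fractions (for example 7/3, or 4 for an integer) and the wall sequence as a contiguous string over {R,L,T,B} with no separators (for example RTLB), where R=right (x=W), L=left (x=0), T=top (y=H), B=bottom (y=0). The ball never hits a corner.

Final position: (8,3)
Wall sequence: LTRLR

1. t=1 → L at (0,7); v=(3,1)
2. t=2 → T at (6,9); v=(3,-1)
3. t=2/3 → R at (8,25/3); v=(-3,-1)
4. t=8/3 → L at (0,17/3); v=(3,-1)
5. t=8/3 → R at (8,3); v=(-3,-1)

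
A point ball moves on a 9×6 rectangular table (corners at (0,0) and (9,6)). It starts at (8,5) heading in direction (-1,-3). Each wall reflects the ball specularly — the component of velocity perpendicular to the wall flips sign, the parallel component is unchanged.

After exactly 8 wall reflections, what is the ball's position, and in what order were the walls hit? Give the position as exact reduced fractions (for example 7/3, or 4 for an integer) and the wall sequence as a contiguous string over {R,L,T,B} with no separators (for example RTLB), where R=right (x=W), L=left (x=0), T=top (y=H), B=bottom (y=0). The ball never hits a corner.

Final position: (17/3,0)
Wall sequence: BTBTLBTB

1. t=5/3 → B at (19/3,0); v=(-1,3)
2. t=2 → T at (13/3,6); v=(-1,-3)
3. t=2 → B at (7/3,0); v=(-1,3)
4. t=2 → T at (1/3,6); v=(-1,-3)
5. t=1/3 → L at (0,5); v=(1,-3)
6. t=5/3 → B at (5/3,0); v=(1,3)
7. t=2 → T at (11/3,6); v=(1,-3)
8. t=2 → B at (17/3,0); v=(1,3)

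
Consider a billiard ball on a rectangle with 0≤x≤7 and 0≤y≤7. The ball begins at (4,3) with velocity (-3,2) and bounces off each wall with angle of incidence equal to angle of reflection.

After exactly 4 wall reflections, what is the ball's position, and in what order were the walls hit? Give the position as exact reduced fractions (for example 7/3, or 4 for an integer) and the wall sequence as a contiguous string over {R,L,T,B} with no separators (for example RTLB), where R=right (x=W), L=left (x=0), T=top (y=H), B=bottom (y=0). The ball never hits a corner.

1. t=4/3 → L at (0,17/3); v=(3,2)
2. t=2/3 → T at (2,7); v=(3,-2)
3. t=5/3 → R at (7,11/3); v=(-3,-2)
4. t=11/6 → B at (3/2,0); v=(-3,2)

Final position: (3/2,0)
Wall sequence: LTRB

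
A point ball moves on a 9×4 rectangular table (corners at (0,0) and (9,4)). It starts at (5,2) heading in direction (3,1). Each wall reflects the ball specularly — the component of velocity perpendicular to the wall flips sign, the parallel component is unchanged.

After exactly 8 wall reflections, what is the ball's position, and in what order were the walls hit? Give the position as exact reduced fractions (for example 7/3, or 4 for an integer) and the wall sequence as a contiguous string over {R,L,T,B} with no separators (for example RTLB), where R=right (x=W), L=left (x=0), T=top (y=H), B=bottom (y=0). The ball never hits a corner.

Final position: (9,2/3)
Wall sequence: RTLBRTLR

1. t=4/3 → R at (9,10/3); v=(-3,1)
2. t=2/3 → T at (7,4); v=(-3,-1)
3. t=7/3 → L at (0,5/3); v=(3,-1)
4. t=5/3 → B at (5,0); v=(3,1)
5. t=4/3 → R at (9,4/3); v=(-3,1)
6. t=8/3 → T at (1,4); v=(-3,-1)
7. t=1/3 → L at (0,11/3); v=(3,-1)
8. t=3 → R at (9,2/3); v=(-3,-1)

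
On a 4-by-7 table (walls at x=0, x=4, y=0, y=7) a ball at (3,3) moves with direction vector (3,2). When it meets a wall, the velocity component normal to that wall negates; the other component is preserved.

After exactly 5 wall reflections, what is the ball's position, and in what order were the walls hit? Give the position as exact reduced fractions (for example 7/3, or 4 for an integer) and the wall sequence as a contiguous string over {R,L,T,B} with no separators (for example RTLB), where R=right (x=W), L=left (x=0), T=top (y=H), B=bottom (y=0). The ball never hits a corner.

1. t=1/3 → R at (4,11/3); v=(-3,2)
2. t=4/3 → L at (0,19/3); v=(3,2)
3. t=1/3 → T at (1,7); v=(3,-2)
4. t=1 → R at (4,5); v=(-3,-2)
5. t=4/3 → L at (0,7/3); v=(3,-2)

Final position: (0,7/3)
Wall sequence: RLTRL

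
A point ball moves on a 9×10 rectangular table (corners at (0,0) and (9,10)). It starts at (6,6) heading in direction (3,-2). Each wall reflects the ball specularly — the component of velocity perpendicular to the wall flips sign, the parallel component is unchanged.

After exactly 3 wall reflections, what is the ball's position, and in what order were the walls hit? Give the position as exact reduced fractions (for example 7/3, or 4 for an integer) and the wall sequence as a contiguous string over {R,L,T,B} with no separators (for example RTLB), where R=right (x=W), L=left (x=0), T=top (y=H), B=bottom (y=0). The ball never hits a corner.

Final position: (0,2)
Wall sequence: RBL

1. t=1 → R at (9,4); v=(-3,-2)
2. t=2 → B at (3,0); v=(-3,2)
3. t=1 → L at (0,2); v=(3,2)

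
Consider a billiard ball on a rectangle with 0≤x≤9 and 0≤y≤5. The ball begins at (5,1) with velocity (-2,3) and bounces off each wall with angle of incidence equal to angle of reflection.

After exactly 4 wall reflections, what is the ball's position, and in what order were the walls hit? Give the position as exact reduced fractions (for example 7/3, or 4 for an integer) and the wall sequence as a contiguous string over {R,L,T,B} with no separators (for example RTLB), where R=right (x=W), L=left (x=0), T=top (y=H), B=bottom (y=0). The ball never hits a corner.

1. t=4/3 → T at (7/3,5); v=(-2,-3)
2. t=7/6 → L at (0,3/2); v=(2,-3)
3. t=1/2 → B at (1,0); v=(2,3)
4. t=5/3 → T at (13/3,5); v=(2,-3)

Final position: (13/3,5)
Wall sequence: TLBT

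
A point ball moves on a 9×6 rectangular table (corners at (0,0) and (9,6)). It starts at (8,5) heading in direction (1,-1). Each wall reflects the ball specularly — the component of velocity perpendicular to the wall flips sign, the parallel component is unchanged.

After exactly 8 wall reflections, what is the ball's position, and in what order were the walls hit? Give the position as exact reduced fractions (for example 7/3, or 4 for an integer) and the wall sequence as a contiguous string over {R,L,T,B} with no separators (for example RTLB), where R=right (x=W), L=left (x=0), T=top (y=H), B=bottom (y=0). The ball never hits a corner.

1. t=1 → R at (9,4); v=(-1,-1)
2. t=4 → B at (5,0); v=(-1,1)
3. t=5 → L at (0,5); v=(1,1)
4. t=1 → T at (1,6); v=(1,-1)
5. t=6 → B at (7,0); v=(1,1)
6. t=2 → R at (9,2); v=(-1,1)
7. t=4 → T at (5,6); v=(-1,-1)
8. t=5 → L at (0,1); v=(1,-1)

Final position: (0,1)
Wall sequence: RBLTBRTL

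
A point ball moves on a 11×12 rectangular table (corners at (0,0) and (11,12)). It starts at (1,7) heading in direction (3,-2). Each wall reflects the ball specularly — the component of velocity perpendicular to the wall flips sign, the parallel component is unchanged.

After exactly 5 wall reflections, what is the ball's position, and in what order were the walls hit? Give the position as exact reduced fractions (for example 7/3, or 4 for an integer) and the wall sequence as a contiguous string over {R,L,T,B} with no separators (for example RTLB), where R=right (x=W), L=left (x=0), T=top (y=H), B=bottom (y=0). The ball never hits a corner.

1. t=10/3 → R at (11,1/3); v=(-3,-2)
2. t=1/6 → B at (21/2,0); v=(-3,2)
3. t=7/2 → L at (0,7); v=(3,2)
4. t=5/2 → T at (15/2,12); v=(3,-2)
5. t=7/6 → R at (11,29/3); v=(-3,-2)

Final position: (11,29/3)
Wall sequence: RBLTR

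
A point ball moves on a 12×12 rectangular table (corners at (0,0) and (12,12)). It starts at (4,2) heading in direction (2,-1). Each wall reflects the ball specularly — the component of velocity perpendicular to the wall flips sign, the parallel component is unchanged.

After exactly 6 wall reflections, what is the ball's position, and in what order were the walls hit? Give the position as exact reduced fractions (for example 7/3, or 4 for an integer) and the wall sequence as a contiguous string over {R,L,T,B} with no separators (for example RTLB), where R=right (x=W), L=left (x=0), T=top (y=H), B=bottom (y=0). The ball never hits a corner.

1. t=2 → B at (8,0); v=(2,1)
2. t=2 → R at (12,2); v=(-2,1)
3. t=6 → L at (0,8); v=(2,1)
4. t=4 → T at (8,12); v=(2,-1)
5. t=2 → R at (12,10); v=(-2,-1)
6. t=6 → L at (0,4); v=(2,-1)

Final position: (0,4)
Wall sequence: BRLTRL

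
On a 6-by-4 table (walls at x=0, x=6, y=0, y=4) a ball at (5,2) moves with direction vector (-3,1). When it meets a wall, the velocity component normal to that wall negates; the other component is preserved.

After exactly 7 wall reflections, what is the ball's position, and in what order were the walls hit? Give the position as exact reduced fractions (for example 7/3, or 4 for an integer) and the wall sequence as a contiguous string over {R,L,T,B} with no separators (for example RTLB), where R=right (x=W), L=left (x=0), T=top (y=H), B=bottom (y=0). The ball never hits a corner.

Final position: (0,11/3)
Wall sequence: LTRLBRL

1. t=5/3 → L at (0,11/3); v=(3,1)
2. t=1/3 → T at (1,4); v=(3,-1)
3. t=5/3 → R at (6,7/3); v=(-3,-1)
4. t=2 → L at (0,1/3); v=(3,-1)
5. t=1/3 → B at (1,0); v=(3,1)
6. t=5/3 → R at (6,5/3); v=(-3,1)
7. t=2 → L at (0,11/3); v=(3,1)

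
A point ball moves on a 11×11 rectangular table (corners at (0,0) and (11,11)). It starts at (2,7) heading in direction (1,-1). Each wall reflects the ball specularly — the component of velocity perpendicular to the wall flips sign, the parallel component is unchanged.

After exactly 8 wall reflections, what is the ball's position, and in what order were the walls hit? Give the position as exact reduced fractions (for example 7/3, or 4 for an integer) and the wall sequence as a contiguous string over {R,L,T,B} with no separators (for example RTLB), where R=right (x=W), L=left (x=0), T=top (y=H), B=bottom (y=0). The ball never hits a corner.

Final position: (0,9)
Wall sequence: BRTLBRTL

1. t=7 → B at (9,0); v=(1,1)
2. t=2 → R at (11,2); v=(-1,1)
3. t=9 → T at (2,11); v=(-1,-1)
4. t=2 → L at (0,9); v=(1,-1)
5. t=9 → B at (9,0); v=(1,1)
6. t=2 → R at (11,2); v=(-1,1)
7. t=9 → T at (2,11); v=(-1,-1)
8. t=2 → L at (0,9); v=(1,-1)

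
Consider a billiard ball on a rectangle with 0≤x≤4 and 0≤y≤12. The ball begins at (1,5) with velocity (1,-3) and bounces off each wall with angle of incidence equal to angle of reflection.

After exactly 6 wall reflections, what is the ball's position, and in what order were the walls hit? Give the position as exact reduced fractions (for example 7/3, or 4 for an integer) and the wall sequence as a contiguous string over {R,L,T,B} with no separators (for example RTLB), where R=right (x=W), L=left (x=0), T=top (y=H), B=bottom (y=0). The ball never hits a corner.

1. t=5/3 → B at (8/3,0); v=(1,3)
2. t=4/3 → R at (4,4); v=(-1,3)
3. t=8/3 → T at (4/3,12); v=(-1,-3)
4. t=4/3 → L at (0,8); v=(1,-3)
5. t=8/3 → B at (8/3,0); v=(1,3)
6. t=4/3 → R at (4,4); v=(-1,3)

Final position: (4,4)
Wall sequence: BRTLBR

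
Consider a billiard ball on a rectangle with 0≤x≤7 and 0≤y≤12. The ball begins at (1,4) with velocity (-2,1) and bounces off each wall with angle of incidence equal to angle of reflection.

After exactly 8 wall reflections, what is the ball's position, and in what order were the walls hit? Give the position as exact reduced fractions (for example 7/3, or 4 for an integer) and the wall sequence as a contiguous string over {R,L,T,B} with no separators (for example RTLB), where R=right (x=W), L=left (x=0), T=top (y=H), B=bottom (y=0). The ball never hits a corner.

1. t=1/2 → L at (0,9/2); v=(2,1)
2. t=7/2 → R at (7,8); v=(-2,1)
3. t=7/2 → L at (0,23/2); v=(2,1)
4. t=1/2 → T at (1,12); v=(2,-1)
5. t=3 → R at (7,9); v=(-2,-1)
6. t=7/2 → L at (0,11/2); v=(2,-1)
7. t=7/2 → R at (7,2); v=(-2,-1)
8. t=2 → B at (3,0); v=(-2,1)

Final position: (3,0)
Wall sequence: LRLTRLRB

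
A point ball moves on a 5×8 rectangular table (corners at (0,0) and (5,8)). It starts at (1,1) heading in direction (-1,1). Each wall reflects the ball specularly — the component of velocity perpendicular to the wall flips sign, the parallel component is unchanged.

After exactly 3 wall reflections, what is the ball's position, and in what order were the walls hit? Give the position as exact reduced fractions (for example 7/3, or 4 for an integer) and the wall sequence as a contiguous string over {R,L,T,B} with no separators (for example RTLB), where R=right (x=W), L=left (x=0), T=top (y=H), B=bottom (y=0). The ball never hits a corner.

1. t=1 → L at (0,2); v=(1,1)
2. t=5 → R at (5,7); v=(-1,1)
3. t=1 → T at (4,8); v=(-1,-1)

Final position: (4,8)
Wall sequence: LRT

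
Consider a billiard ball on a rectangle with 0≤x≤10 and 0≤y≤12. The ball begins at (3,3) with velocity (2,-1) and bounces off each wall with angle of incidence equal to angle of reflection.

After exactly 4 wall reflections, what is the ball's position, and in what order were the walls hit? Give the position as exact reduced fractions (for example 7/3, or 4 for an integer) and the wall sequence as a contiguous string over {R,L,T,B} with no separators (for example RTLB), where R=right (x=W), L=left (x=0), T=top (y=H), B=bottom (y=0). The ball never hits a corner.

Final position: (10,21/2)
Wall sequence: BRLR

1. t=3 → B at (9,0); v=(2,1)
2. t=1/2 → R at (10,1/2); v=(-2,1)
3. t=5 → L at (0,11/2); v=(2,1)
4. t=5 → R at (10,21/2); v=(-2,1)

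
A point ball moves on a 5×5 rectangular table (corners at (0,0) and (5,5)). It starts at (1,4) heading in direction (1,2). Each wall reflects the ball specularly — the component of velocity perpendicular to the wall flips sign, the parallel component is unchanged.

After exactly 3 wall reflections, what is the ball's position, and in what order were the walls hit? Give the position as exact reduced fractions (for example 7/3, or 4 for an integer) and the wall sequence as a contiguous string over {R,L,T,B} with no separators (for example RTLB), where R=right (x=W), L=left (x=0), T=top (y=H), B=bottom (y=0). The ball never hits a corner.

Final position: (5,2)
Wall sequence: TBR

1. t=1/2 → T at (3/2,5); v=(1,-2)
2. t=5/2 → B at (4,0); v=(1,2)
3. t=1 → R at (5,2); v=(-1,2)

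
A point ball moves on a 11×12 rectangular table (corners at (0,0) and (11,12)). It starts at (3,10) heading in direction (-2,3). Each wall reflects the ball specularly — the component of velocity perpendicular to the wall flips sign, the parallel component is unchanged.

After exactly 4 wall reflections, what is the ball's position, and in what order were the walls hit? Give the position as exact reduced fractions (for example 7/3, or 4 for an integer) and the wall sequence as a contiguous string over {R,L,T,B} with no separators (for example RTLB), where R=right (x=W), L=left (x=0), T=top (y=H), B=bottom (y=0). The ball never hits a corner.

1. t=2/3 → T at (5/3,12); v=(-2,-3)
2. t=5/6 → L at (0,19/2); v=(2,-3)
3. t=19/6 → B at (19/3,0); v=(2,3)
4. t=7/3 → R at (11,7); v=(-2,3)

Final position: (11,7)
Wall sequence: TLBR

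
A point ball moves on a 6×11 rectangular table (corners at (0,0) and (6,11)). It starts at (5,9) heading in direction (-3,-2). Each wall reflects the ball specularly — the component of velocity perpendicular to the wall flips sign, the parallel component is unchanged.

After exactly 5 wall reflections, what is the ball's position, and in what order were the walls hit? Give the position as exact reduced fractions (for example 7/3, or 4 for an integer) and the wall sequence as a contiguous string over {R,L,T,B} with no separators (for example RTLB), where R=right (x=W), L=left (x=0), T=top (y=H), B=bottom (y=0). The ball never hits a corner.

Final position: (6,19/3)
Wall sequence: LRBLR

1. t=5/3 → L at (0,17/3); v=(3,-2)
2. t=2 → R at (6,5/3); v=(-3,-2)
3. t=5/6 → B at (7/2,0); v=(-3,2)
4. t=7/6 → L at (0,7/3); v=(3,2)
5. t=2 → R at (6,19/3); v=(-3,2)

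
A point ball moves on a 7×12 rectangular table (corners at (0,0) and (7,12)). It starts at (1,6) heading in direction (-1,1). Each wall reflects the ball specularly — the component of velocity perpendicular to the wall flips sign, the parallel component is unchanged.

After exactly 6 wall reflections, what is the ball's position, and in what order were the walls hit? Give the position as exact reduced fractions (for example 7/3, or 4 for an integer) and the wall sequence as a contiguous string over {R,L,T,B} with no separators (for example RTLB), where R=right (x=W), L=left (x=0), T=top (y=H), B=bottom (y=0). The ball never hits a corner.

Final position: (7,4)
Wall sequence: LTRLBR

1. t=1 → L at (0,7); v=(1,1)
2. t=5 → T at (5,12); v=(1,-1)
3. t=2 → R at (7,10); v=(-1,-1)
4. t=7 → L at (0,3); v=(1,-1)
5. t=3 → B at (3,0); v=(1,1)
6. t=4 → R at (7,4); v=(-1,1)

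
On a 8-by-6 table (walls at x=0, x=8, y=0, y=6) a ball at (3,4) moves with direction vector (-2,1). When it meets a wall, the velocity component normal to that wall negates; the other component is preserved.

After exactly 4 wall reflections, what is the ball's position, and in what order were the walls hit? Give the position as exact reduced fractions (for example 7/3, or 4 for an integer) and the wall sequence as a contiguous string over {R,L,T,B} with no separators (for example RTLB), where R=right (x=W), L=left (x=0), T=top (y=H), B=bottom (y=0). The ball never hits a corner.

1. t=3/2 → L at (0,11/2); v=(2,1)
2. t=1/2 → T at (1,6); v=(2,-1)
3. t=7/2 → R at (8,5/2); v=(-2,-1)
4. t=5/2 → B at (3,0); v=(-2,1)

Final position: (3,0)
Wall sequence: LTRB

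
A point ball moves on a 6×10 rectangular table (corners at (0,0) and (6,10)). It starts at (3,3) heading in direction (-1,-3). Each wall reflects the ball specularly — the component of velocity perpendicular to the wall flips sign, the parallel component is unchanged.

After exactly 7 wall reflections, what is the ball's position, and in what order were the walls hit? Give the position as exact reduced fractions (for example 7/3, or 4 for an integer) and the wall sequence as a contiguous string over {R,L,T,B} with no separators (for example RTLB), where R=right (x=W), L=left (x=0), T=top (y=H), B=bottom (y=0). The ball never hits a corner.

1. t=1 → B at (2,0); v=(-1,3)
2. t=2 → L at (0,6); v=(1,3)
3. t=4/3 → T at (4/3,10); v=(1,-3)
4. t=10/3 → B at (14/3,0); v=(1,3)
5. t=4/3 → R at (6,4); v=(-1,3)
6. t=2 → T at (4,10); v=(-1,-3)
7. t=10/3 → B at (2/3,0); v=(-1,3)

Final position: (2/3,0)
Wall sequence: BLTBRTB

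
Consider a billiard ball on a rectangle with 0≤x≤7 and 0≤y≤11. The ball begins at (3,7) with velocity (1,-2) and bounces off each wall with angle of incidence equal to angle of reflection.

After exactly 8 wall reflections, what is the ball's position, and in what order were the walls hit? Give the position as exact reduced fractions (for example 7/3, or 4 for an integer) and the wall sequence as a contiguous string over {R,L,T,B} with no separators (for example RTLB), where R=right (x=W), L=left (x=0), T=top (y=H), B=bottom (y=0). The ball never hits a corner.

1. t=7/2 → B at (13/2,0); v=(1,2)
2. t=1/2 → R at (7,1); v=(-1,2)
3. t=5 → T at (2,11); v=(-1,-2)
4. t=2 → L at (0,7); v=(1,-2)
5. t=7/2 → B at (7/2,0); v=(1,2)
6. t=7/2 → R at (7,7); v=(-1,2)
7. t=2 → T at (5,11); v=(-1,-2)
8. t=5 → L at (0,1); v=(1,-2)

Final position: (0,1)
Wall sequence: BRTLBRTL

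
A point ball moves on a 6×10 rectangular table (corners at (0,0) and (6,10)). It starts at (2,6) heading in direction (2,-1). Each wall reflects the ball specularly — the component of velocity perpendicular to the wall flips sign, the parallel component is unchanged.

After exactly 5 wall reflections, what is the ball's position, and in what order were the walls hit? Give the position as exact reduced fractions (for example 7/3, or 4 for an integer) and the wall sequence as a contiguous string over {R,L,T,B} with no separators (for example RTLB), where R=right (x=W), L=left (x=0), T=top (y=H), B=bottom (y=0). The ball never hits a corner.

Final position: (0,5)
Wall sequence: RLBRL

1. t=2 → R at (6,4); v=(-2,-1)
2. t=3 → L at (0,1); v=(2,-1)
3. t=1 → B at (2,0); v=(2,1)
4. t=2 → R at (6,2); v=(-2,1)
5. t=3 → L at (0,5); v=(2,1)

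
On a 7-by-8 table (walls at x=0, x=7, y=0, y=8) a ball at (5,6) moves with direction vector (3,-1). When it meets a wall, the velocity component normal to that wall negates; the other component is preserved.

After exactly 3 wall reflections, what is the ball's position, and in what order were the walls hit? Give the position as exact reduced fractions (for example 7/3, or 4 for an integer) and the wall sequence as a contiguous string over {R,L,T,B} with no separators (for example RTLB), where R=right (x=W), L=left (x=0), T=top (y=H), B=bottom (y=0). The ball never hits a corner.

Final position: (7,2/3)
Wall sequence: RLR

1. t=2/3 → R at (7,16/3); v=(-3,-1)
2. t=7/3 → L at (0,3); v=(3,-1)
3. t=7/3 → R at (7,2/3); v=(-3,-1)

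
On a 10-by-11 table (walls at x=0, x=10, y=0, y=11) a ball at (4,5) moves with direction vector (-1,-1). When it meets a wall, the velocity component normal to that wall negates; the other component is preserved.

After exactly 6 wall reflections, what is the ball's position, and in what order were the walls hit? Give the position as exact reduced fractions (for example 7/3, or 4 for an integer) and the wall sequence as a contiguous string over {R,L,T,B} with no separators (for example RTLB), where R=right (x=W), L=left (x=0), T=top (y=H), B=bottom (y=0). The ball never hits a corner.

Final position: (3,0)
Wall sequence: LBRTLB

1. t=4 → L at (0,1); v=(1,-1)
2. t=1 → B at (1,0); v=(1,1)
3. t=9 → R at (10,9); v=(-1,1)
4. t=2 → T at (8,11); v=(-1,-1)
5. t=8 → L at (0,3); v=(1,-1)
6. t=3 → B at (3,0); v=(1,1)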